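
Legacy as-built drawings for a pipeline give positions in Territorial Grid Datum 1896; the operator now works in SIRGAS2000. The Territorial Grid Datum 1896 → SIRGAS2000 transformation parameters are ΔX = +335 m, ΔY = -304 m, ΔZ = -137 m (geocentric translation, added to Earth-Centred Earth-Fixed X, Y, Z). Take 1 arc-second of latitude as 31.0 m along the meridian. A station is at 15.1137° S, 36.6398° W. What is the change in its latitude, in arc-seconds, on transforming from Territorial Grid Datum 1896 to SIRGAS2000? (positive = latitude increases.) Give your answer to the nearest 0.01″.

sin φ = -0.260735, cos φ = 0.965410, sin λ = -0.596782, cos λ = 0.802403.
North component: ΔN = −sin φ cos λ·ΔX − sin φ sin λ·ΔY + cos φ·ΔZ = −(-0.260735)(0.802403)(335) − (-0.260735)(-0.596782)(-304) + (0.965410)(-137) = -14.87 m.
1° of latitude spans 3600 × 31.00 = 111600 m, so Δφ = -14.87 / 111600 × 3600 = -0.480″.

Δφ = -0.48″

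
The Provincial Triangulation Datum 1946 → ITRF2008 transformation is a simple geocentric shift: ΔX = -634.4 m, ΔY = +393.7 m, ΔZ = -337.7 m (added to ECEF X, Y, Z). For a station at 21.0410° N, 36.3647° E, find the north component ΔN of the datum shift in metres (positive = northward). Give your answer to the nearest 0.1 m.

The local north axis is (−sin φ cos λ, −sin φ sin λ, cos φ), giving ΔN = 183.416 − 83.811 − 315.183 = -215.58 m.

ΔN = -215.6 m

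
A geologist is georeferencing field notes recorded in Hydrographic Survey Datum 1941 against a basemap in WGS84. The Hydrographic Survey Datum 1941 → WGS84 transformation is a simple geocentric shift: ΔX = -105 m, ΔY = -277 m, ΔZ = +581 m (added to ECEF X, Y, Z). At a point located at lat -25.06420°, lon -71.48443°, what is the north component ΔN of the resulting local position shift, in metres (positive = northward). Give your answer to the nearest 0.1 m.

The local north axis is (−sin φ cos λ, −sin φ sin λ, cos φ), giving ΔN = -14.126 + 111.272 + 526.289 = 623.44 m.

ΔN = 623.4 m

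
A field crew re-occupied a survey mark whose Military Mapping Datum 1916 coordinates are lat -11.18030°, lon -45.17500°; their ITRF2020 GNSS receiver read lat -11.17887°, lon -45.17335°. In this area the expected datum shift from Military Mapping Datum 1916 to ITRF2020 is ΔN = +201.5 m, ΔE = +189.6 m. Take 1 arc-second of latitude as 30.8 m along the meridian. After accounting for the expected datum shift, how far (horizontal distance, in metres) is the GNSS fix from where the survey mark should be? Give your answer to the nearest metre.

44 m

Observed coordinate differences: Δφ = +0.00143°, Δλ = +0.00165°.
Converting to metres (1° lat = 110880 m, cos φ = 0.981022): observed ΔN = 158.6 m, observed ΔE = 179.5 m.
Subtracting the expected shift leaves a residual of 158.6 − (201.5) = -42.9 m north and 179.5 − (189.6) = -10.1 m east.
Residual distance = √((-42.9)² + (-10.1)²) = 44.1 m.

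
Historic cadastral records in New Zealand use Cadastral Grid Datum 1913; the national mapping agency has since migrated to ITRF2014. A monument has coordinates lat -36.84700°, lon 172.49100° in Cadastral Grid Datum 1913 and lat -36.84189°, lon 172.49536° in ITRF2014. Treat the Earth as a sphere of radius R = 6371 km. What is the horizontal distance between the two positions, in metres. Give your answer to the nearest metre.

688 m

Δφ = -36.84189° − -36.84700° = +0.00511°; Δλ = 172.49536° − 172.49100° = +0.00436°.
1° along a meridian = πR/180 = 111195 m.
ΔN = Δφ × 111195 = 568.2 m; ΔE = Δλ × 111195 × cos(-36.84700°) = +0.00436 × 111195 × 0.800240 = 388.0 m.
Distance = √(ΔE² + ΔN²) = √(388.0² + 568.2²) = 688.0 m.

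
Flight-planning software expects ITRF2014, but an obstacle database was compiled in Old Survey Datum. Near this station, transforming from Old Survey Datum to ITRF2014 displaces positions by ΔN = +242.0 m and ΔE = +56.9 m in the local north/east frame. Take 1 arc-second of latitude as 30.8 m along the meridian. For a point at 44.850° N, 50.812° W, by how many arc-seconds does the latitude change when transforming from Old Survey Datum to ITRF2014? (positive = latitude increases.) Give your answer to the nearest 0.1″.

1″ of latitude = 30.80 m, so Δφ = 242.0 / 30.80 = 7.857″.

Δφ = 7.9″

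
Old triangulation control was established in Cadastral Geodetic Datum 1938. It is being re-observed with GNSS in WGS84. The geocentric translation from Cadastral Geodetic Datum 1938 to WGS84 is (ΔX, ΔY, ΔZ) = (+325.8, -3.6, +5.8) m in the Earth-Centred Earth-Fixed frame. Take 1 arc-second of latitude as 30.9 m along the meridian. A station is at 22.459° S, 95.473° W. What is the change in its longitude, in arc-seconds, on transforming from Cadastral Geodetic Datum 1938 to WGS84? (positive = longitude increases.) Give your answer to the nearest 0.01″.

Δλ = 11.37″

sin φ = -0.382022, cos φ = 0.924153, sin λ = -0.995441, cos λ = -0.095377.
East component: ΔE = −sin λ·ΔX + cos λ·ΔY = −(-0.995441)(325.8) + (-0.095377)(-3.6) = 324.66 m.
1° of latitude spans 3600 × 30.90 = 111240 m; at latitude φ, 1° of longitude spans that × cos φ = 102802.8 m, so Δλ = 324.66 / 102802.8 × 3600 = 11.369″.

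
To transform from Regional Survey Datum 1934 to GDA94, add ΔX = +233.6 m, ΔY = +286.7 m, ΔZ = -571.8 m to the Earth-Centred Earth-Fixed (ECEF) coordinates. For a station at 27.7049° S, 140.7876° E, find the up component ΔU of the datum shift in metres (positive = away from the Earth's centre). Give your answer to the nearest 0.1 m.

ΔU = 266.1 m

The local up (radial) axis is (cos φ cos λ, cos φ sin λ, sin φ), giving ΔU = -160.245 + 160.471 + 265.840 = 266.07 m.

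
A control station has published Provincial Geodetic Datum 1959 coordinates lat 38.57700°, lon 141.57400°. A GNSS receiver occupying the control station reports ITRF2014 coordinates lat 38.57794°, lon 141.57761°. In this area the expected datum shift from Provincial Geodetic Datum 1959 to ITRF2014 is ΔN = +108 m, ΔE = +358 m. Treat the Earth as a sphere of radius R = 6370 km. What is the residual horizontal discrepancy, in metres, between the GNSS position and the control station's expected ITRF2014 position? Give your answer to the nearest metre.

Observed coordinate differences: Δφ = +0.00094°, Δλ = +0.00361°.
Converting to metres (1° lat = 111177 m, cos φ = 0.781771): observed ΔN = 104.5 m, observed ΔE = 313.8 m.
Subtracting the expected shift leaves a residual of 104.5 − (108) = -3.5 m north and 313.8 − (358) = -44.2 m east.
Residual distance = √((-3.5)² + (-44.2)²) = 44.4 m.

44 m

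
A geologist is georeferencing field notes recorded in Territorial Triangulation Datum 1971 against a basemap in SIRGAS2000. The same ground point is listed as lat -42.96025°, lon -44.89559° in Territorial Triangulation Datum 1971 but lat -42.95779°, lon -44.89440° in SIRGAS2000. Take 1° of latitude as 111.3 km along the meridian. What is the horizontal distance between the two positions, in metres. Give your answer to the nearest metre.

290 m

Δφ = -42.95779° − -42.96025° = +0.00246°; Δλ = -44.89440° − -44.89559° = +0.00119°.
ΔN = Δφ × 111300 = 273.8 m; ΔE = Δλ × 111300 × cos(-42.96025°) = +0.00119 × 111300 × 0.731827 = 96.9 m.
Distance = √(ΔE² + ΔN²) = √(96.9² + 273.8²) = 290.4 m.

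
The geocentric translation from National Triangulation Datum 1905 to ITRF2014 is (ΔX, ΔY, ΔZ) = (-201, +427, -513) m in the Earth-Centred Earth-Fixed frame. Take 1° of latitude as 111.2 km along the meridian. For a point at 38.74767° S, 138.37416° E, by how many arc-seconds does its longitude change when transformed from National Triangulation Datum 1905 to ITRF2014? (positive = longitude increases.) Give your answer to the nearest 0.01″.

Δλ = -7.71″

sin φ = -0.625892, cos φ = 0.779910, sin λ = 0.664263, cos λ = -0.747499.
East component: ΔE = −sin λ·ΔX + cos λ·ΔY = −(0.664263)(-201) + (-0.747499)(427) = -185.66 m.
1° of latitude spans 111200 m; at latitude φ, 1° of longitude spans that × cos φ = 86726.0 m, so Δλ = -185.66 / 86726.0 × 3600 = -7.707″.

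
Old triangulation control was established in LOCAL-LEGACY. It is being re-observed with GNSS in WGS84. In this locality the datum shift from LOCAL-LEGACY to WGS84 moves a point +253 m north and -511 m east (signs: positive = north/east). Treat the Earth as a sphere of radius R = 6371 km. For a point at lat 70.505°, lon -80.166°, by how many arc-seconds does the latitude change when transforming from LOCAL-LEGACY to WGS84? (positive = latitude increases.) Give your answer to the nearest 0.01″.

Δφ = 8.19″

On a sphere of radius R, 1 rad of latitude = R, so Δφ = ΔN / R = 253.0 / 6371000 = 3.9711e-05 rad = 8.191″.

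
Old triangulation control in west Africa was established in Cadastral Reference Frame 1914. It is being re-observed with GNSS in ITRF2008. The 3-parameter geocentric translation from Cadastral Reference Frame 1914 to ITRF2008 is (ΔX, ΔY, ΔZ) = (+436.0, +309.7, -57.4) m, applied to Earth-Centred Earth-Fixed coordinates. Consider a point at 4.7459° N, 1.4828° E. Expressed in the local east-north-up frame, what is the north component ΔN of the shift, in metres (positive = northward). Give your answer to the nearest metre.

ΔN = -94 m

The local north axis is (−sin φ cos λ, −sin φ sin λ, cos φ), giving ΔN = -36.061 − 0.663 − 57.203 = -93.93 m.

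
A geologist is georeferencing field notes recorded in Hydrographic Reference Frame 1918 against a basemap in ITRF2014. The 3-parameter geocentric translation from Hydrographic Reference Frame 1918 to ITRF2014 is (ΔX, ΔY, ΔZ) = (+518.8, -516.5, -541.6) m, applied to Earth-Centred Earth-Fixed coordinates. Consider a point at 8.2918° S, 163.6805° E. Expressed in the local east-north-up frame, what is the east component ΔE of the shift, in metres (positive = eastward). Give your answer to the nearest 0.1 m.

ΔE = 349.9 m

At φ = -8.2918°, λ = 163.6805°: sin φ = -0.144215, cos φ = 0.989546, sin λ = 0.280993, cos λ = -0.959710.
ΔE = −sin λ·ΔX + cos λ·ΔY = −(0.280993)·(518.8) + (-0.959710)·(-516.5) = 349.91 m.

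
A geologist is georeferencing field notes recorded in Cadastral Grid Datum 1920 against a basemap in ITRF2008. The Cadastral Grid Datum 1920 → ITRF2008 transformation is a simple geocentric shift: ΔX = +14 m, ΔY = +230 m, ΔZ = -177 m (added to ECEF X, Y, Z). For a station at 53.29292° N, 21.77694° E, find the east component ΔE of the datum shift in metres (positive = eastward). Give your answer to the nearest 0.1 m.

At φ = 53.29292°, λ = 21.77694°: sin φ = 0.801702, cos φ = 0.597724, sin λ = 0.370994, cos λ = 0.928635.
ΔE = −sin λ·ΔX + cos λ·ΔY = −(0.370994)·(14) + (0.928635)·(230) = 208.39 m.

ΔE = 208.4 m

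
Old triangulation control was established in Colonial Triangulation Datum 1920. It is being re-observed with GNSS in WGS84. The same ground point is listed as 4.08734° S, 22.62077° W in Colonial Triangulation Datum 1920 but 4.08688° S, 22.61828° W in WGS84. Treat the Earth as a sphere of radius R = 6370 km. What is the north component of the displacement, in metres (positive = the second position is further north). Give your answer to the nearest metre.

ΔN = 51 m

Δφ = -4.08688° − -4.08734° = +0.00046°; Δλ = -22.61828° − -22.62077° = +0.00249°.
1° along a meridian = πR/180 = 111177 m.
ΔN = Δφ × 111177 = 51.1 m; ΔE = Δλ × 111177 × cos(-4.08734°) = +0.00249 × 111177 × 0.997457 = 276.1 m.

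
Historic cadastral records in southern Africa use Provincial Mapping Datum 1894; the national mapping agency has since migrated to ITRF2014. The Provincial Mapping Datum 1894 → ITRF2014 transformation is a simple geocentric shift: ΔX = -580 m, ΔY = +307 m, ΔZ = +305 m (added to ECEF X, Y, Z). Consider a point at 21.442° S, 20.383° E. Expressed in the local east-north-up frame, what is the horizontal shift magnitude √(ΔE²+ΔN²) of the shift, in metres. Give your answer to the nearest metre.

At φ = -21.442°, λ = 20.383°: sin φ = -0.365559, cos φ = 0.930788, sin λ = 0.348294, cos λ = 0.937385.
ΔE = −sin λ·ΔX + cos λ·ΔY = −(0.348294)·(-580) + (0.937385)·(307) = 489.79 m.
ΔN = −sin φ cos λ·ΔX − sin φ sin λ·ΔY + cos φ·ΔZ = −(-0.365559)(0.937385)(-580) − (-0.365559)(0.348294)(307) + (0.930788)(305) = 124.23 m.
Horizontal magnitude = √(ΔE² + ΔN²) = √(489.79² + 124.23²) = 505.30 m.

505 m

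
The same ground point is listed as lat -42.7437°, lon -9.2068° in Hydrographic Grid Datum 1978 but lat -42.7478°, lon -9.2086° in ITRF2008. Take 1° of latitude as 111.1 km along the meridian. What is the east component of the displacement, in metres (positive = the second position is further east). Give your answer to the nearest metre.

Δφ = -42.7478° − -42.7437° = -0.0041°; Δλ = -9.2086° − -9.2068° = -0.0018°.
ΔN = Δφ × 111100 = -455.5 m; ΔE = Δλ × 111100 × cos(-42.7437°) = -0.0018 × 111100 × 0.734397 = -146.9 m.

ΔE = -147 m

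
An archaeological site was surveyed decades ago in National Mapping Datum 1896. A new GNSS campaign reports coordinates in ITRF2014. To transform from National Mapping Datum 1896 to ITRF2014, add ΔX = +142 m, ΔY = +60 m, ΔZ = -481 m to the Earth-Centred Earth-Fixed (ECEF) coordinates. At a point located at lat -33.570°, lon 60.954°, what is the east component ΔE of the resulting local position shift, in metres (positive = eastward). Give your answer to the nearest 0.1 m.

ΔE = -95.0 m

At φ = -33.570°, λ = 60.954°: sin φ = -0.552955, cos φ = 0.833211, sin λ = 0.874230, cos λ = 0.485512.
ΔE = −sin λ·ΔX + cos λ·ΔY = −(0.874230)·(142) + (0.485512)·(60) = -95.01 m.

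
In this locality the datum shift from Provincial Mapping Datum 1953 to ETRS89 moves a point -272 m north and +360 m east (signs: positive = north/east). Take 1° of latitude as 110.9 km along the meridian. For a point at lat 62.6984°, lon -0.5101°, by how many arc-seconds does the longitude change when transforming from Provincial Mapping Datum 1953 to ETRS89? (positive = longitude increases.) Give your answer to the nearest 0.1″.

Δλ = 25.5″

At latitude 62.6984°, cos φ = 0.458674.
1° of longitude at this latitude = 110.9 × cos φ = 50.87 km, so Δλ = 360.0 / 50867.0 = 0.0070773° = 25.478″.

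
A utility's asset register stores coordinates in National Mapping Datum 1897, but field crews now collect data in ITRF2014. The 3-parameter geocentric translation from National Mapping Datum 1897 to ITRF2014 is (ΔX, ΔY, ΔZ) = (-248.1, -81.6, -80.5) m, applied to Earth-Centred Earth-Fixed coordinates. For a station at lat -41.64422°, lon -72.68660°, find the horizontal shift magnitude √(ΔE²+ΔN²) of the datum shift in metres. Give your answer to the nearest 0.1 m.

267.4 m

At φ = -41.64422°, λ = -72.68660°: sin φ = -0.664503, cos φ = 0.747285, sin λ = -0.954691, cos λ = 0.297598.
ΔE = −sin λ·ΔX + cos λ·ΔY = −(-0.954691)·(-248.1) + (0.297598)·(-81.6) = -261.14 m.
ΔN = −sin φ cos λ·ΔX − sin φ sin λ·ΔY + cos φ·ΔZ = −(-0.664503)(0.297598)(-248.1) − (-0.664503)(-0.954691)(-81.6) + (0.747285)(-80.5) = -57.45 m.
Horizontal magnitude = √(ΔE² + ΔN²) = √((-261.14)² + (-57.45)²) = 267.39 m.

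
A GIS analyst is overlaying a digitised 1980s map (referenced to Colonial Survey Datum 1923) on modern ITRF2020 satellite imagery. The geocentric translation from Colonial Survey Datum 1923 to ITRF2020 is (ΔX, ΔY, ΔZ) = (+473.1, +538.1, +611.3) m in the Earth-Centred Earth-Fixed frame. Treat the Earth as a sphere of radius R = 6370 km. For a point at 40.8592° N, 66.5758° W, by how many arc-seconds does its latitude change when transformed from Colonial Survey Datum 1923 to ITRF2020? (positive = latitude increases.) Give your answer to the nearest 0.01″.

Δφ = 21.45″

sin φ = 0.654202, cos φ = 0.756320, sin λ = -0.917587, cos λ = 0.397535.
North component: ΔN = −sin φ cos λ·ΔX − sin φ sin λ·ΔY + cos φ·ΔZ = −(0.654202)(0.397535)(473.1) − (0.654202)(-0.917587)(538.1) + (0.756320)(611.3) = 662.31 m.
1° of latitude spans πR/180 = 111177 m, so Δφ = 662.31 / 111177 × 3600 = 21.446″.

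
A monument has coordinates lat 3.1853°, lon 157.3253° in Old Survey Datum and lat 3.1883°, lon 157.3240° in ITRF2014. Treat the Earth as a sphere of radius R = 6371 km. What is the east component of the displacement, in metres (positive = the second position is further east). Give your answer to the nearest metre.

Δφ = 3.1883° − 3.1853° = +0.0030°; Δλ = 157.3240° − 157.3253° = -0.0013°.
1° along a meridian = πR/180 = 111195 m.
ΔN = Δφ × 111195 = 333.6 m; ΔE = Δλ × 111195 × cos(3.1853°) = -0.0013 × 111195 × 0.998455 = -144.3 m.

ΔE = -144 m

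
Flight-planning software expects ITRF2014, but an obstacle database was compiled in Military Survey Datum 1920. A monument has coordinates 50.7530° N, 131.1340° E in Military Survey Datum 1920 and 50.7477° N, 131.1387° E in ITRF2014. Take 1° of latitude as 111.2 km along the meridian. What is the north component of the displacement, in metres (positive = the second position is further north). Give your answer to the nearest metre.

ΔN = -589 m

Δφ = 50.7477° − 50.7530° = -0.0053°; Δλ = 131.1387° − 131.1340° = +0.0047°.
ΔN = Δφ × 111200 = -589.4 m; ΔE = Δλ × 111200 × cos(50.7530°) = +0.0047 × 111200 × 0.632665 = 330.7 m.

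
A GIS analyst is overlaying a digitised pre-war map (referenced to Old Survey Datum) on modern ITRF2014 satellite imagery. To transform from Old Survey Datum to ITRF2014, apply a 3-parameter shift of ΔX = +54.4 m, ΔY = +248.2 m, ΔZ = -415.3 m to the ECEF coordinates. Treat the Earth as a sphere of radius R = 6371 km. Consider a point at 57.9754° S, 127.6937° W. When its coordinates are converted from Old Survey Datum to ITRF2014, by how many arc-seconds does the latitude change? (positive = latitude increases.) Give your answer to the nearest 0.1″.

Δφ = -13.4″

sin φ = -0.847820, cos φ = 0.530283, sin λ = -0.791291, cos λ = -0.611440.
North component: ΔN = −sin φ cos λ·ΔX − sin φ sin λ·ΔY + cos φ·ΔZ = −(-0.847820)(-0.611440)(54.4) − (-0.847820)(-0.791291)(248.2) + (0.530283)(-415.3) = -414.94 m.
1° of latitude spans πR/180 = 111195 m, so Δφ = -414.94 / 111195 × 3600 = -13.434″.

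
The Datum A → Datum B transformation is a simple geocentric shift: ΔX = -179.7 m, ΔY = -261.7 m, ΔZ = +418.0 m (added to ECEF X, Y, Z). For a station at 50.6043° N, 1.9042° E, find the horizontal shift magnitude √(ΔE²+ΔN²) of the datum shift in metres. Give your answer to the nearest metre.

484 m

At φ = 50.6043°, λ = 1.9042°: sin φ = 0.772781, cos φ = 0.634673, sin λ = 0.033228, cos λ = 0.999448.
ΔE = −sin λ·ΔX + cos λ·ΔY = −(0.033228)·(-179.7) + (0.999448)·(-261.7) = -255.58 m.
ΔN = −sin φ cos λ·ΔX − sin φ sin λ·ΔY + cos φ·ΔZ = −(0.772781)(0.999448)(-179.7) − (0.772781)(0.033228)(-261.7) + (0.634673)(418.0) = 410.81 m.
Horizontal magnitude = √(ΔE² + ΔN²) = √((-255.58)² + 410.81²) = 483.82 m.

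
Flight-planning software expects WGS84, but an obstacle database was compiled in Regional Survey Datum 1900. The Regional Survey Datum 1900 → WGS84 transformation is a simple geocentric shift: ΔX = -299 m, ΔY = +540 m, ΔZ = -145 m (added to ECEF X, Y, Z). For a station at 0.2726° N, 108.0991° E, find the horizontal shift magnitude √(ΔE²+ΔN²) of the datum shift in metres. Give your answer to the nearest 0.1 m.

At φ = 0.2726°, λ = 108.0991°: sin φ = 0.004758, cos φ = 0.999989, sin λ = 0.950521, cos λ = -0.310661.
ΔE = −sin λ·ΔX + cos λ·ΔY = −(0.950521)·(-299) + (-0.310661)·(540) = 116.45 m.
ΔN = −sin φ cos λ·ΔX − sin φ sin λ·ΔY + cos φ·ΔZ = −(0.004758)(-0.310661)(-299) − (0.004758)(0.950521)(540) + (0.999989)(-145) = -147.88 m.
Horizontal magnitude = √(ΔE² + ΔN²) = √(116.45² + (-147.88)²) = 188.23 m.

188.2 m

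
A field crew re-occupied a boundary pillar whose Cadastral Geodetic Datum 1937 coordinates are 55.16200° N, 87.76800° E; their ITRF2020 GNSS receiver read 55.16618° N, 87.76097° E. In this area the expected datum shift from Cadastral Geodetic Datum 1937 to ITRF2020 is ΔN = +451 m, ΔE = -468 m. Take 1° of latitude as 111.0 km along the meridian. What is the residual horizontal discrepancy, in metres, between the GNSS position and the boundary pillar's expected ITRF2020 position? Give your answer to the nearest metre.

26 m

Observed coordinate differences: Δφ = +0.00418°, Δλ = -0.00703°.
Converting to metres (1° lat = 111000 m, cos φ = 0.571258): observed ΔN = 464.0 m, observed ΔE = -445.8 m.
Subtracting the expected shift leaves a residual of 464.0 − (451) = 13.0 m north and -445.8 − (-468) = 22.2 m east.
Residual distance = √(13.0² + 22.2²) = 25.7 m.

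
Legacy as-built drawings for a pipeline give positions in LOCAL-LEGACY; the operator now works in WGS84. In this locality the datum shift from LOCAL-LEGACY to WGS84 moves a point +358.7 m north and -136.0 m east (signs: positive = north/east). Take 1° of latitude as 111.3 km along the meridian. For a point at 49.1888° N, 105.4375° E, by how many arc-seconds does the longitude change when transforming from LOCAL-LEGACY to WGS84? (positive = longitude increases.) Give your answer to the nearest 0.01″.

At latitude 49.1888°, cos φ = 0.653569.
1° of longitude at this latitude = 111.3 × cos φ = 72.74 km, so Δλ = -136.0 / 72742.2 = -0.0018696° = -6.731″.

Δλ = -6.73″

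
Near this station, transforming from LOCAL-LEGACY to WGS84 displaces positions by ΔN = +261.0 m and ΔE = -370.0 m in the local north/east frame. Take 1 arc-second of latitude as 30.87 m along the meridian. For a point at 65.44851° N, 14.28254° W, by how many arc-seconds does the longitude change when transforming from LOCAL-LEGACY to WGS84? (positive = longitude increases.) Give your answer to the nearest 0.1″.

At latitude 65.44851°, cos φ = 0.415511.
1″ of longitude at this latitude = 30.87 × cos φ = 12.8268 m, so Δλ = -370.0 / 12.8268 = -28.846″.

Δλ = -28.8″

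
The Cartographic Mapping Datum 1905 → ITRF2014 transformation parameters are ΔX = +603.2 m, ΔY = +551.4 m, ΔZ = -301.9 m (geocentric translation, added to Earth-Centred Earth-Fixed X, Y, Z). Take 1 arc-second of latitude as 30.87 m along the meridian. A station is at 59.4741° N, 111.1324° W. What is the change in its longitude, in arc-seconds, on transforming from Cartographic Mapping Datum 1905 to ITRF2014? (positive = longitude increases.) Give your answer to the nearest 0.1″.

sin φ = 0.861400, cos φ = 0.507928, sin λ = -0.932750, cos λ = -0.360524.
East component: ΔE = −sin λ·ΔX + cos λ·ΔY = −(-0.932750)(603.2) + (-0.360524)(551.4) = 363.84 m.
1° of latitude spans 3600 × 30.87 = 111132 m; at latitude φ, 1° of longitude spans that × cos φ = 56447.0 m, so Δλ = 363.84 / 56447.0 × 3600 = 23.205″.

Δλ = 23.2″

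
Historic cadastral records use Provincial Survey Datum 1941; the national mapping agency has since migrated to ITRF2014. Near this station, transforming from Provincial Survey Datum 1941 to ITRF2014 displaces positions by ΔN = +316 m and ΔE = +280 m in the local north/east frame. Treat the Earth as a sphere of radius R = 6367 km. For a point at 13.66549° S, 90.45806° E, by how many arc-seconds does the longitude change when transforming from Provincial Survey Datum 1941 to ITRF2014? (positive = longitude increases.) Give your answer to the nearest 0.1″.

At latitude -13.66549°, cos φ = 0.971692.
One radian of longitude at latitude φ spans R cos φ, so Δλ = ΔE / (R cos φ) = 280.0 / (6367000 × 0.971692) = 4.5258e-05 rad = 9.335″.

Δλ = 9.3″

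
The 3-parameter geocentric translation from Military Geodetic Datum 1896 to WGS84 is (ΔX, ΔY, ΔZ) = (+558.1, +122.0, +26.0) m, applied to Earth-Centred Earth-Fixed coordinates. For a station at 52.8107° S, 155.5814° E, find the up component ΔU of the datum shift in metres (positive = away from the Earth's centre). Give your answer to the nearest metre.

ΔU = -297 m

At φ = -52.8107°, λ = 155.5814°: sin φ = -0.796643, cos φ = 0.604450, sin λ = 0.413400, cos λ = -0.910550.
ΔU = cos φ cos λ·ΔX + cos φ sin λ·ΔY + sin φ·ΔZ = (0.604450)(-0.910550)(558.1) + (0.604450)(0.413400)(122.0) + (-0.796643)(26.0) = -297.40 m.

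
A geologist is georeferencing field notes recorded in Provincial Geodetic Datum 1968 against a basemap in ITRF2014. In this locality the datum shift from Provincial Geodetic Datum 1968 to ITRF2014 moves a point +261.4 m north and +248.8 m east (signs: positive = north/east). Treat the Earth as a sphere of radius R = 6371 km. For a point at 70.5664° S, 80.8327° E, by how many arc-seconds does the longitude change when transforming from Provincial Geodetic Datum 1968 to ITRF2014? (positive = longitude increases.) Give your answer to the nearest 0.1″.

At latitude -70.5664°, cos φ = 0.332714.
One radian of longitude at latitude φ spans R cos φ, so Δλ = ΔE / (R cos φ) = 248.8 / (6371000 × 0.332714) = 1.1737e-04 rad = 24.210″.

Δλ = 24.2″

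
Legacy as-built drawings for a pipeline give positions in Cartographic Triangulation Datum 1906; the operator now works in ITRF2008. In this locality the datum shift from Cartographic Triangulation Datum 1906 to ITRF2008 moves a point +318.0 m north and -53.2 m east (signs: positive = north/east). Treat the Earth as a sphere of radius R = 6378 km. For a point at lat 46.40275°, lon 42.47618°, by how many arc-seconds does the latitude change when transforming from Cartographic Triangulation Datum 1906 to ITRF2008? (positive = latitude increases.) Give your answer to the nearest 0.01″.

Δφ = 10.28″

On a sphere of radius R, 1 rad of latitude = R, so Δφ = ΔN / R = 318.0 / 6378000 = 4.9859e-05 rad = 10.284″.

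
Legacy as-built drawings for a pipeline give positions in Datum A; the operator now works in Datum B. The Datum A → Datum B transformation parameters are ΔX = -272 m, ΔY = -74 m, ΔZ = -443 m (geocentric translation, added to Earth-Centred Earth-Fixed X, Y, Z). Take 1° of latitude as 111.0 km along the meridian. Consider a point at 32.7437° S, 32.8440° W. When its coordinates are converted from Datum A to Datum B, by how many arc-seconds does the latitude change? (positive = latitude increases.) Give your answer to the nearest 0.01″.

sin φ = -0.540882, cos φ = 0.841098, sin λ = -0.542354, cos λ = 0.840150.
North component: ΔN = −sin φ cos λ·ΔX − sin φ sin λ·ΔY + cos φ·ΔZ = −(-0.540882)(0.840150)(-272) − (-0.540882)(-0.542354)(-74) + (0.841098)(-443) = -474.50 m.
1° of latitude spans 111000 m, so Δφ = -474.50 / 111000 × 3600 = -15.389″.

Δφ = -15.39″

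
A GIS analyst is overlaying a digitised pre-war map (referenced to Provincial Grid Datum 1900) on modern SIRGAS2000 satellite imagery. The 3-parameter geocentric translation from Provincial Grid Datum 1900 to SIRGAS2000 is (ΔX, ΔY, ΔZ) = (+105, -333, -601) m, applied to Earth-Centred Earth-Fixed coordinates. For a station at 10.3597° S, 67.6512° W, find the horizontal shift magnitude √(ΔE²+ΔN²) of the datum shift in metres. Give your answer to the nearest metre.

The local east axis at (φ, λ) is (−sin λ, cos λ, 0), so ΔE = −sin(-67.6512°)·105 + cos(-67.6512°)·(-333) = -29.51 m.
The local north axis is (−sin φ cos λ, −sin φ sin λ, cos φ), giving ΔN = 7.180 + 55.384 − 591.203 = -528.64 m.
Horizontal magnitude = √(ΔE² + ΔN²) = √((-29.51)² + (-528.64)²) = 529.46 m.

529 m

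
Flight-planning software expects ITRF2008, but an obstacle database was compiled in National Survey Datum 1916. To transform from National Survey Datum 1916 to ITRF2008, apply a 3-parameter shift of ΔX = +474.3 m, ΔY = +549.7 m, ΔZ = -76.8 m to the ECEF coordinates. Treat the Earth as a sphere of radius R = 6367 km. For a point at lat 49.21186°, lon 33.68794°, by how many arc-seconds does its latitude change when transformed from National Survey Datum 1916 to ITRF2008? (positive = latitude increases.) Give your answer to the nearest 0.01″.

Δφ = -18.78″

sin φ = 0.757130, cos φ = 0.653264, sin λ = 0.554669, cos λ = 0.832071.
North component: ΔN = −sin φ cos λ·ΔX − sin φ sin λ·ΔY + cos φ·ΔZ = −(0.757130)(0.832071)(474.3) − (0.757130)(0.554669)(549.7) + (0.653264)(-76.8) = -579.82 m.
1° of latitude spans πR/180 = 111125 m, so Δφ = -579.82 / 111125 × 3600 = -18.784″.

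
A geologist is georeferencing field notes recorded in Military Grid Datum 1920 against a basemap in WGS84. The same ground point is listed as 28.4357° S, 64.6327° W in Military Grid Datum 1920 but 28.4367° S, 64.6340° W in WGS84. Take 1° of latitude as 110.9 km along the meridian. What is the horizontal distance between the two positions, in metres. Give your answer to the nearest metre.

168 m

Δφ = -28.4367° − -28.4357° = -0.0010°; Δλ = -64.6340° − -64.6327° = -0.0013°.
ΔN = Δφ × 110900 = -110.9 m; ΔE = Δλ × 110900 × cos(-28.4357°) = -0.0013 × 110900 × 0.879352 = -126.8 m.
Distance = √(ΔE² + ΔN²) = √((-126.8)² + (-110.9)²) = 168.4 m.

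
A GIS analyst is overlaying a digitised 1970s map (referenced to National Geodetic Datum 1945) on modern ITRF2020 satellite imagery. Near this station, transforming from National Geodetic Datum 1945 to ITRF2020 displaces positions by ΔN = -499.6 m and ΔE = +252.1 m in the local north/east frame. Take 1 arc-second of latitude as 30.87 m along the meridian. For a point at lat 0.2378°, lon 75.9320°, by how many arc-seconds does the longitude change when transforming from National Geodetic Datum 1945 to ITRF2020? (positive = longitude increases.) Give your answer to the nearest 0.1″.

At latitude 0.2378°, cos φ = 0.999991.
1″ of longitude at this latitude = 30.87 × cos φ = 30.8697 m, so Δλ = 252.1 / 30.8697 = 8.167″.

Δλ = 8.2″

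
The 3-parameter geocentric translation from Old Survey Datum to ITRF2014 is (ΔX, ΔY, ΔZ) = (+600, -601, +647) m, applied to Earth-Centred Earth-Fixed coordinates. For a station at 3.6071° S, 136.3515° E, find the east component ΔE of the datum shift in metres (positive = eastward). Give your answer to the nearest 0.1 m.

The local east axis at (φ, λ) is (−sin λ, cos λ, 0), so ΔE = −sin(136.3515°)·600 + cos(136.3515°)·(-601) = 20.74 m.

ΔE = 20.7 m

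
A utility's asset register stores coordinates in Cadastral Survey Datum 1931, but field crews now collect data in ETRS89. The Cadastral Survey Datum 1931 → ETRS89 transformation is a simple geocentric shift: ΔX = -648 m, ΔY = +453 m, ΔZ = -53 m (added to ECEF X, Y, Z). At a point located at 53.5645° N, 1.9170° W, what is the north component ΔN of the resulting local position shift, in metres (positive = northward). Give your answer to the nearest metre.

ΔN = 502 m

The local north axis is (−sin φ cos λ, −sin φ sin λ, cos φ), giving ΔN = 521.041 + 12.191 − 31.478 = 501.75 m.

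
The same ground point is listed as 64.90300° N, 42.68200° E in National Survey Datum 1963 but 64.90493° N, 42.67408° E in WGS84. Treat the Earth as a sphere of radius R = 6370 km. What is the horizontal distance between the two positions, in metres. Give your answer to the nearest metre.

Δφ = 64.90493° − 64.90300° = +0.00193°; Δλ = 42.67408° − 42.68200° = -0.00792°.
1° along a meridian = πR/180 = 111177 m.
ΔN = Δφ × 111177 = 214.6 m; ΔE = Δλ × 111177 × cos(64.90300°) = -0.00792 × 111177 × 0.424152 = -373.5 m.
Distance = √(ΔE² + ΔN²) = √((-373.5)² + 214.6²) = 430.7 m.

431 m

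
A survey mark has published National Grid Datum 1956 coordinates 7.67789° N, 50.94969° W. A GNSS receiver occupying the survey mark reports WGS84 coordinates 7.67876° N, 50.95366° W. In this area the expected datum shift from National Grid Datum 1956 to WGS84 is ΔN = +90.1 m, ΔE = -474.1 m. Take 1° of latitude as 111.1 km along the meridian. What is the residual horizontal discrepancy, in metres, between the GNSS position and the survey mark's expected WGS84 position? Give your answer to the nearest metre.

Observed coordinate differences: Δφ = +0.00087°, Δλ = -0.00397°.
Converting to metres (1° lat = 111100 m, cos φ = 0.991035): observed ΔN = 96.7 m, observed ΔE = -437.1 m.
Subtracting the expected shift leaves a residual of 96.7 − (90.1) = 6.6 m north and -437.1 − (-474.1) = 37.0 m east.
Residual distance = √(6.6² + 37.0²) = 37.6 m.

38 m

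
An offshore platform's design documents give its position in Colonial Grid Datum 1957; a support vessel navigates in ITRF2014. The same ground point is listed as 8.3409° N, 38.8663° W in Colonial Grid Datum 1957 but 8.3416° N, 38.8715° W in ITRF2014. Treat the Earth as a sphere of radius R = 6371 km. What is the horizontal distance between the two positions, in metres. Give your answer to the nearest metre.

Δφ = 8.3416° − 8.3409° = +0.0007°; Δλ = -38.8715° − -38.8663° = -0.0052°.
1° along a meridian = πR/180 = 111195 m.
ΔN = Δφ × 111195 = 77.8 m; ΔE = Δλ × 111195 × cos(8.3409°) = -0.0052 × 111195 × 0.989422 = -572.1 m.
Distance = √(ΔE² + ΔN²) = √((-572.1)² + 77.8²) = 577.4 m.

577 m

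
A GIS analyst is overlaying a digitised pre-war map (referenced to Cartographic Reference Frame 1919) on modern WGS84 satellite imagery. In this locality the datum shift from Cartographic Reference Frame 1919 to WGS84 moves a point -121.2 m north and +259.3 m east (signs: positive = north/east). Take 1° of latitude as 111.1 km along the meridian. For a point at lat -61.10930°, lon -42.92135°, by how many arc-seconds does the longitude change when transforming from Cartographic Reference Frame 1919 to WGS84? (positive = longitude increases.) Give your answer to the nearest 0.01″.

Δλ = 17.39″

At latitude -61.10930°, cos φ = 0.483140.
1° of longitude at this latitude = 111.1 × cos φ = 53.68 km, so Δλ = 259.3 / 53676.9 = 0.0048308° = 17.391″.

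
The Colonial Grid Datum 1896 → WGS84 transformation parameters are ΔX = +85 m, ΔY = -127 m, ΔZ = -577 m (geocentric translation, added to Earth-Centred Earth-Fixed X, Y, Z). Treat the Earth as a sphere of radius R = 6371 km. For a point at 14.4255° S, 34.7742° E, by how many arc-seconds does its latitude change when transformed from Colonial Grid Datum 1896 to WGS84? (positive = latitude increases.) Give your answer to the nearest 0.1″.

sin φ = -0.249121, cos φ = 0.968472, sin λ = 0.570344, cos λ = 0.821406.
North component: ΔN = −sin φ cos λ·ΔX − sin φ sin λ·ΔY + cos φ·ΔZ = −(-0.249121)(0.821406)(85) − (-0.249121)(0.570344)(-127) + (0.968472)(-577) = -559.46 m.
1° of latitude spans πR/180 = 111195 m, so Δφ = -559.46 / 111195 × 3600 = -18.113″.

Δφ = -18.1″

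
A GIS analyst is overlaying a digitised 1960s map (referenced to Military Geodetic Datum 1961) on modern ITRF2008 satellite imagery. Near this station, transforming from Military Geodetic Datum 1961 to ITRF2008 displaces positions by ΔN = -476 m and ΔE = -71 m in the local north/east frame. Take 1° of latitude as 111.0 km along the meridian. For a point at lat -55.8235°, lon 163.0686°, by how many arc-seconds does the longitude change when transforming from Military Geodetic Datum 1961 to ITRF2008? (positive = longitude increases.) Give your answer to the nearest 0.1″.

At latitude -55.8235°, cos φ = 0.561744.
1° of longitude at this latitude = 111.0 × cos φ = 62.35 km, so Δλ = -71.0 / 62353.6 = -0.0011387° = -4.099″.

Δλ = -4.1″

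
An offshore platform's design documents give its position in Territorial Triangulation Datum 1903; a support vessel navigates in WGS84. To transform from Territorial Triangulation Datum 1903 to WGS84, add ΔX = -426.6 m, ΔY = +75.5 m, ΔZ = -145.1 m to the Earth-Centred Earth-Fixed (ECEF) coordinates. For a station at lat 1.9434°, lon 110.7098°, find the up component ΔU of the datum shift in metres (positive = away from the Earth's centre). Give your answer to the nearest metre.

At φ = 1.9434°, λ = 110.7098°: sin φ = 0.033912, cos φ = 0.999425, sin λ = 0.935384, cos λ = -0.353635.
ΔU = cos φ cos λ·ΔX + cos φ sin λ·ΔY + sin φ·ΔZ = (0.999425)(-0.353635)(-426.6) + (0.999425)(0.935384)(75.5) + (0.033912)(-145.1) = 216.43 m.

ΔU = 216 m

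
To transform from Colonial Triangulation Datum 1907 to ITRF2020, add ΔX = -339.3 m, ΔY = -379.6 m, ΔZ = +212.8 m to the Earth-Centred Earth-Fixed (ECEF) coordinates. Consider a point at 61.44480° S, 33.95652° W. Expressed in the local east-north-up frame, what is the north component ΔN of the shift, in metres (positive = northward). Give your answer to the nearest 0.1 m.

The local north axis is (−sin φ cos λ, −sin φ sin λ, cos φ), giving ΔN = -247.202 + 186.239 + 101.720 = 40.76 m.

ΔN = 40.8 m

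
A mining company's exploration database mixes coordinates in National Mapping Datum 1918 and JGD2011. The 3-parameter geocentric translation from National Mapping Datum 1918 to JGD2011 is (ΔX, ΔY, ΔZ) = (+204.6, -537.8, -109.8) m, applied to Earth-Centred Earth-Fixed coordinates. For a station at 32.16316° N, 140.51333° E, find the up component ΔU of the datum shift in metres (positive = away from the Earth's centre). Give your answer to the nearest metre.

ΔU = -482 m

At φ = 32.16316°, λ = 140.51333°: sin φ = 0.532332, cos φ = 0.846536, sin λ = 0.635899, cos λ = -0.771773.
ΔU = cos φ cos λ·ΔX + cos φ sin λ·ΔY + sin φ·ΔZ = (0.846536)(-0.771773)(204.6) + (0.846536)(0.635899)(-537.8) + (0.532332)(-109.8) = -481.63 m.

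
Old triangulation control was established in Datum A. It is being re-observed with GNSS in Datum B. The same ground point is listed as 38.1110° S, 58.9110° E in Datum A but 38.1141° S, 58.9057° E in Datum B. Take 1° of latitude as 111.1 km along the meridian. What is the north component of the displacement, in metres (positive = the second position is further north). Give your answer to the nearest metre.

Δφ = -38.1141° − -38.1110° = -0.0031°; Δλ = 58.9057° − 58.9110° = -0.0053°.
ΔN = Δφ × 111100 = -344.4 m; ΔE = Δλ × 111100 × cos(-38.1110°) = -0.0053 × 111100 × 0.786817 = -463.3 m.

ΔN = -344 m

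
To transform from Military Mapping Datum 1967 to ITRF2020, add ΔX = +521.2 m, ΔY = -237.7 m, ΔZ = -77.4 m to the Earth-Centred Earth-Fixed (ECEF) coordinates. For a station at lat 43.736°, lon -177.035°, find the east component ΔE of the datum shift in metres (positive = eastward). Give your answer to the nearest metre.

ΔE = 264 m

At φ = 43.736°, λ = -177.035°: sin φ = 0.691337, cos φ = 0.722533, sin λ = -0.051726, cos λ = -0.998661.
ΔE = −sin λ·ΔX + cos λ·ΔY = −(-0.051726)·(521.2) + (-0.998661)·(-237.7) = 264.34 m.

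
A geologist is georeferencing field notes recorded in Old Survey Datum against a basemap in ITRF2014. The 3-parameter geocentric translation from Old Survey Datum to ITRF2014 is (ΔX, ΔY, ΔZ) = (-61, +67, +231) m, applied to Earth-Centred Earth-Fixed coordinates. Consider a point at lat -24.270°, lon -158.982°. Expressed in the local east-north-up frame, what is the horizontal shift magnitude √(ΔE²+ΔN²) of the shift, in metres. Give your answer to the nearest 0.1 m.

239.5 m

The local east axis at (φ, λ) is (−sin λ, cos λ, 0), so ΔE = −sin(-158.982°)·(-61) + cos(-158.982°)·67 = -84.42 m.
The local north axis is (−sin φ cos λ, −sin φ sin λ, cos φ), giving ΔN = 23.405 − 9.877 + 210.584 = 224.11 m.
Horizontal magnitude = √(ΔE² + ΔN²) = √((-84.42)² + 224.11²) = 239.48 m.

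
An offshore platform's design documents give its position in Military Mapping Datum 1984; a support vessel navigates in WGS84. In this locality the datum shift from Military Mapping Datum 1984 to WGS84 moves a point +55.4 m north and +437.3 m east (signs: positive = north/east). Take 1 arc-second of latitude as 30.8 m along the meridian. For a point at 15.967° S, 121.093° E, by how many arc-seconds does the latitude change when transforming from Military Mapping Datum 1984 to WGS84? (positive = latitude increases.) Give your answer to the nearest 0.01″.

1″ of latitude = 30.80 m, so Δφ = 55.4 / 30.80 = 1.799″.

Δφ = 1.80″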